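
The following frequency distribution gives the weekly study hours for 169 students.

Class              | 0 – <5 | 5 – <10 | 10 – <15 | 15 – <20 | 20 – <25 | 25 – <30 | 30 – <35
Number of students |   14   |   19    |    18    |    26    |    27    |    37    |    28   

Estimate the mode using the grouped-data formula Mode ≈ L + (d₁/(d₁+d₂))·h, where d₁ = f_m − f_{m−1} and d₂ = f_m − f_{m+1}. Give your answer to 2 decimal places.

27.63

Modal class: 25 – <30 (highest frequency 37).
d₁ = 37 − 27 = 10, d₂ = 37 − 28 = 9
Mode ≈ 25 + (10/(10+9)) × 5 = 25 + 2.6316 = 27.6316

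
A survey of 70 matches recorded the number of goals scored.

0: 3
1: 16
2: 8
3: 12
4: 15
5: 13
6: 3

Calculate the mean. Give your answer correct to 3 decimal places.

Values: 0, 1, 2, 3, 4, 5, 6
Σfx = 3×0 + 16×1 + 8×2 + 12×3 + 15×4 + 13×5 + 3×6 = 211
n = Σf = 70
Mean = 211 / 70 = 3.0143

3.014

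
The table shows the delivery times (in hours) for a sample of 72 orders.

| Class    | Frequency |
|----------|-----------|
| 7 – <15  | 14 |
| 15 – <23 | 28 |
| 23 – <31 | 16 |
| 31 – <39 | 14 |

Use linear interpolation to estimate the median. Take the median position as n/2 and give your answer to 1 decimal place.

21.3

Cumulative frequencies: 14, 42, 58, 72
n = 72; position = n/2 = 36.
This falls in the class 15 – <23: L = 15, F = 14, f = 28, h = 8.
Median ≈ 15 + ((36 − 14) / 28) × 8 = 21.2857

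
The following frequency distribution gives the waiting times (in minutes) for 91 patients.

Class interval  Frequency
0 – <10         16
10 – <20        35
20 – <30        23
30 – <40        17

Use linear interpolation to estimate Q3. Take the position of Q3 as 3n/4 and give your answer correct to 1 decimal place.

27.5

Cumulative frequencies: 16, 51, 74, 91
n = 91; position = 3n/4 = 68.25.
This falls in the class 20 – <30: L = 20, F = 51, f = 23, h = 10.
Upper quartile ≈ 20 + ((68.25 − 51) / 23) × 10 = 27.5000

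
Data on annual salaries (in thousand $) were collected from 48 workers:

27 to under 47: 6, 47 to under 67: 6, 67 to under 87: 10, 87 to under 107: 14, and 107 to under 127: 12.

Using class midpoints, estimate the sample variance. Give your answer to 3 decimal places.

712.057

Midpoints: 37, 57, 77, 97, 117
n = 48, Σfm = 4096, mean = 85.3333
Σfm² = 382992
Σf(m − x̄)² = Σfm² − (Σfm)²/n = 382992 − 4096²/48 = 33466.6667
Sample variance = 33466.6667 / 47 = 712.0567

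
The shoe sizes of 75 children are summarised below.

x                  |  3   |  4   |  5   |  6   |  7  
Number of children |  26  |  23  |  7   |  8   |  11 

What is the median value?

Cumulative frequencies: 26, 49, 56, 64, 75
n = 75, so the median is the value in position (n+1)/2 = 38.
Position 38 falls at value 4.

4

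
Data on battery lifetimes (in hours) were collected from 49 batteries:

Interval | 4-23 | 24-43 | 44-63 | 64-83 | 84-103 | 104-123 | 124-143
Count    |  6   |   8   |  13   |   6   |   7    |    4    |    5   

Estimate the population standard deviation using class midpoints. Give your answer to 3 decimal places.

36.265

Midpoints: 13.5, 33.5, 53.5, 73.5, 93.5, 113.5, 133.5
n = 49, Σfm = 3261.5, mean = 66.5612
Σfm² = 281530.25
Σf(m − x̄)² = Σfm² − (Σfm)²/n = 281530.25 − 3261.5²/49 = 64440.8163
Population variance = 64440.8163 / 49 = 1315.1187
Standard deviation = √1315.1187 = 36.2646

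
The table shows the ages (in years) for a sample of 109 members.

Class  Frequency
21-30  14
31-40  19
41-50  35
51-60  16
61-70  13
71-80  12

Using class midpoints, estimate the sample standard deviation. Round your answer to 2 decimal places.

14.97

Midpoints: 25.5, 35.5, 45.5, 55.5, 65.5, 75.5
n = 109, Σfm = 5269.5, mean = 48.3440
Σfm² = 278967.25
Σf(m − x̄)² = Σfm² − (Σfm)²/n = 278967.25 − 5269.5²/109 = 24218.3486
Sample variance = 24218.3486 / 108 = 224.2440
Standard deviation = √224.2440 = 14.9748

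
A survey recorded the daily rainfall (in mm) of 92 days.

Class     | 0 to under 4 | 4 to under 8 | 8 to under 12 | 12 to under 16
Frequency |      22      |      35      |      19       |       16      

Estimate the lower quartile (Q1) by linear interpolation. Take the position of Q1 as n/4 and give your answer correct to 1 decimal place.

Cumulative frequencies: 22, 57, 76, 92
n = 92; position = n/4 = 23.
This falls in the class 4 to under 8: L = 4, F = 22, f = 35, h = 4.
Lower quartile ≈ 4 + ((23 − 22) / 35) × 4 = 4.1143

4.1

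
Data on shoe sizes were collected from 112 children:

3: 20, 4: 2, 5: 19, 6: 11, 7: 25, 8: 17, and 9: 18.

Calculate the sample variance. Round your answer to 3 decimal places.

Values: 3, 4, 5, 6, 7, 8, 9
n = 112, Σfx = 702, mean = 6.2679
Σfx² = 4854
Σf(x − x̄)² = Σfx² − (Σfx)²/n = 4854 − 702²/112 = 453.9643
Sample variance = 453.9643 / 111 = 4.0898

4.090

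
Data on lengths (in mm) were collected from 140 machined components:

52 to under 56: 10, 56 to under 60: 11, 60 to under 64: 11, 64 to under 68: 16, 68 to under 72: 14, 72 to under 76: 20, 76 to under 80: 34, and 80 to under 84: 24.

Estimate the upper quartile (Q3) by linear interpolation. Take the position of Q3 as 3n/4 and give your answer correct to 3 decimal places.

78.706

Cumulative frequencies: 10, 21, 32, 48, 62, 82, 116, 140
n = 140; position = 3n/4 = 105.
This falls in the class 76 to under 80: L = 76, F = 82, f = 34, h = 4.
Upper quartile ≈ 76 + ((105 − 82) / 34) × 4 = 78.7059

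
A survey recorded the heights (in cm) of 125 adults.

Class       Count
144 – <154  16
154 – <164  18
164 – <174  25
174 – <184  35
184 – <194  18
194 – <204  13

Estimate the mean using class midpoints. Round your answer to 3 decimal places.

Midpoints: 149, 159, 169, 179, 189, 199
Σfm = 16×149 + 18×159 + 25×169 + 35×179 + 18×189 + 13×199 = 21725
n = Σf = 125
Mean = 21725 / 125 = 173.8000

173.800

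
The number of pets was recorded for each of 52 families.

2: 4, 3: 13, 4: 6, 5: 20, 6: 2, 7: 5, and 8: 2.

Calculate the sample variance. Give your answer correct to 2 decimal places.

Values: 2, 3, 4, 5, 6, 7, 8
n = 52, Σfx = 234, mean = 4.5000
Σfx² = 1174
Σf(x − x̄)² = Σfx² − (Σfx)²/n = 1174 − 234²/52 = 121.0000
Sample variance = 121.0000 / 51 = 2.3725

2.37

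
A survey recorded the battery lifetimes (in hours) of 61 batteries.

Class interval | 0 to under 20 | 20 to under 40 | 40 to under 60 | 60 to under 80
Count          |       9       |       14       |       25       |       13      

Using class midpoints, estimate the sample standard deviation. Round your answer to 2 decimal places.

Midpoints: 10, 30, 50, 70
n = 61, Σfm = 2670, mean = 43.7705
Σfm² = 139700
Σf(m − x̄)² = Σfm² − (Σfm)²/n = 139700 − 2670²/61 = 22832.7869
Sample variance = 22832.7869 / 60 = 380.5464
Standard deviation = √380.5464 = 19.5076

19.51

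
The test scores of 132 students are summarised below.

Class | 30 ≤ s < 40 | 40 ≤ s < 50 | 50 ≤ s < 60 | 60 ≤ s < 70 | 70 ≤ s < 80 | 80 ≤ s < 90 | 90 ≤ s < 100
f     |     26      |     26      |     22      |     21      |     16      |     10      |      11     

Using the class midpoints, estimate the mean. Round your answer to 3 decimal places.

58.712

Midpoints: 35, 45, 55, 65, 75, 85, 95
Σfm = 26×35 + 26×45 + 22×55 + 21×65 + 16×75 + 10×85 + 11×95 = 7750
n = Σf = 132
Mean = 7750 / 132 = 58.7121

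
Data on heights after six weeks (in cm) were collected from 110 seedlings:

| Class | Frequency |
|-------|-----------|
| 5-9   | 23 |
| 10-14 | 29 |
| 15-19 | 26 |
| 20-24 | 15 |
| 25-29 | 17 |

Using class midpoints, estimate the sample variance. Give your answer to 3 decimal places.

Midpoints: 7, 12, 17, 22, 27
n = 110, Σfm = 1740, mean = 15.8182
Σfm² = 32470
Σf(m − x̄)² = Σfm² − (Σfm)²/n = 32470 − 1740²/110 = 4946.3636
Sample variance = 4946.3636 / 109 = 45.3795

45.379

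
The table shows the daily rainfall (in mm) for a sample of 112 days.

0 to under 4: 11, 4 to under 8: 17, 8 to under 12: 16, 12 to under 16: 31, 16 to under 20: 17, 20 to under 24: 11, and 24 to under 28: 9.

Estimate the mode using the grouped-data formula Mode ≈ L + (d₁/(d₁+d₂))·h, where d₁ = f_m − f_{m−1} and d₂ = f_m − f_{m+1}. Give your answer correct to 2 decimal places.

14.07

Modal class: 12 to under 16 (highest frequency 31).
d₁ = 31 − 16 = 15, d₂ = 31 − 17 = 14
Mode ≈ 12 + (15/(15+14)) × 4 = 12 + 2.0690 = 14.0690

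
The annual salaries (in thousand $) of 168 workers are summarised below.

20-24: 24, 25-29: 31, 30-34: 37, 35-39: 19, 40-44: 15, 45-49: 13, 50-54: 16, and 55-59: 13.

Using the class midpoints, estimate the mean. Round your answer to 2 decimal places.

36.11

Midpoints: 22, 27, 32, 37, 42, 47, 52, 57
Σfm = 24×22 + 31×27 + 37×32 + 19×37 + 15×42 + 13×47 + 16×52 + 13×57 = 6066
n = Σf = 168
Mean = 6066 / 168 = 36.1071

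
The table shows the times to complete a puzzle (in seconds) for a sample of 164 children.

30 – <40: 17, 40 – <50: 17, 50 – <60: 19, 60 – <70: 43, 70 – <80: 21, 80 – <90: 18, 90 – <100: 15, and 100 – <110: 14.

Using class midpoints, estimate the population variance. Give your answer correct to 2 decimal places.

411.11

Midpoints: 35, 45, 55, 65, 75, 85, 95, 105
n = 164, Σfm = 11200, mean = 68.2927
Σfm² = 832300
Σf(m − x̄)² = Σfm² − (Σfm)²/n = 832300 − 11200²/164 = 67421.9512
Population variance = 67421.9512 / 164 = 411.1095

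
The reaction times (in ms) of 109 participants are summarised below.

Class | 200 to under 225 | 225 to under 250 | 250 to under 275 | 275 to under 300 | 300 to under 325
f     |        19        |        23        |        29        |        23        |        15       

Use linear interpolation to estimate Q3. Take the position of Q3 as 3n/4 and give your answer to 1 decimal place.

286.7

Cumulative frequencies: 19, 42, 71, 94, 109
n = 109; position = 3n/4 = 81.75.
This falls in the class 275 to under 300: L = 275, F = 71, f = 23, h = 25.
Upper quartile ≈ 275 + ((81.75 − 71) / 23) × 25 = 286.6848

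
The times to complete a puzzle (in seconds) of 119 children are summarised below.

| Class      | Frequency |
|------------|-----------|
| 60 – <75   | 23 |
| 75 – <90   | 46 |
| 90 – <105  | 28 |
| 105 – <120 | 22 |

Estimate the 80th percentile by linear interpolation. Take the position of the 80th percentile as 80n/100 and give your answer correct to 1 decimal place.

104.0

Cumulative frequencies: 23, 69, 97, 119
n = 119; position = 80n/100 = 95.2.
This falls in the class 90 – <105: L = 90, F = 69, f = 28, h = 15.
80th percentile ≈ 90 + ((95.2 − 69) / 28) × 15 = 104.0357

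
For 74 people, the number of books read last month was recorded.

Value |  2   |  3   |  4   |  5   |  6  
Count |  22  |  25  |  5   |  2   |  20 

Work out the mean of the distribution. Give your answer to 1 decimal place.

Values: 2, 3, 4, 5, 6
Σfx = 22×2 + 25×3 + 5×4 + 2×5 + 20×6 = 269
n = Σf = 74
Mean = 269 / 74 = 3.6351

3.6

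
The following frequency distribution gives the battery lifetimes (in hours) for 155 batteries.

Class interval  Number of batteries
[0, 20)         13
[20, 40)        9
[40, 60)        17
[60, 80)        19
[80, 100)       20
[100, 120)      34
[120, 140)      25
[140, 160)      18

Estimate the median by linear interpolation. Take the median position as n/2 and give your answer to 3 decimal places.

99.500

Cumulative frequencies: 13, 22, 39, 58, 78, 112, 137, 155
n = 155; position = n/2 = 77.5.
This falls in the class [80, 100): L = 80, F = 58, f = 20, h = 20.
Median ≈ 80 + ((77.5 − 58) / 20) × 20 = 99.5000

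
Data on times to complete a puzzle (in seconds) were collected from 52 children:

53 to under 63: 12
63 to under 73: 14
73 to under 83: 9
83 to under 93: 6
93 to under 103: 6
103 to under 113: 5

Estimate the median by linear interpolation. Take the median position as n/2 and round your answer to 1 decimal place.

73.0

Cumulative frequencies: 12, 26, 35, 41, 47, 52
n = 52; position = n/2 = 26.
This falls in the class 63 to under 73: L = 63, F = 12, f = 14, h = 10.
Median ≈ 63 + ((26 − 12) / 14) × 10 = 73.0000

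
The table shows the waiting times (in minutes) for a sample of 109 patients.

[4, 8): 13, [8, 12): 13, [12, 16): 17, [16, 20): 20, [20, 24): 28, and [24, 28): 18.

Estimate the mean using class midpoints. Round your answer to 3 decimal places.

Midpoints: 6, 10, 14, 18, 22, 26
Σfm = 13×6 + 13×10 + 17×14 + 20×18 + 28×22 + 18×26 = 1890
n = Σf = 109
Mean = 1890 / 109 = 17.3394

17.339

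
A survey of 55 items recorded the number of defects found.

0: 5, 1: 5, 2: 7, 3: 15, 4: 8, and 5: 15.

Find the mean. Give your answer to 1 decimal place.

3.1

Values: 0, 1, 2, 3, 4, 5
Σfx = 5×0 + 5×1 + 7×2 + 15×3 + 8×4 + 15×5 = 171
n = Σf = 55
Mean = 171 / 55 = 3.1091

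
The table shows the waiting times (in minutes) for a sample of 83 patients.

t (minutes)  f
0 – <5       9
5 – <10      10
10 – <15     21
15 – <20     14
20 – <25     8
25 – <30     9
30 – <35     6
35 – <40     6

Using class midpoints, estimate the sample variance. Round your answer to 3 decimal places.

102.439

Midpoints: 2.5, 7.5, 12.5, 17.5, 22.5, 27.5, 32.5, 37.5
n = 83, Σfm = 1452.5, mean = 17.5000
Σfm² = 33818.75
Σf(m − x̄)² = Σfm² − (Σfm)²/n = 33818.75 − 1452.5²/83 = 8400.0000
Sample variance = 8400.0000 / 82 = 102.4390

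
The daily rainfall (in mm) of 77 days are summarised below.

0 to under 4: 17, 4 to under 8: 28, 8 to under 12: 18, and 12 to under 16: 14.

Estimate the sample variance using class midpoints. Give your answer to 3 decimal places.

16.859

Midpoints: 2, 6, 10, 14
n = 77, Σfm = 578, mean = 7.5065
Σfm² = 5620
Σf(m − x̄)² = Σfm² − (Σfm)²/n = 5620 − 578²/77 = 1281.2468
Sample variance = 1281.2468 / 76 = 16.8585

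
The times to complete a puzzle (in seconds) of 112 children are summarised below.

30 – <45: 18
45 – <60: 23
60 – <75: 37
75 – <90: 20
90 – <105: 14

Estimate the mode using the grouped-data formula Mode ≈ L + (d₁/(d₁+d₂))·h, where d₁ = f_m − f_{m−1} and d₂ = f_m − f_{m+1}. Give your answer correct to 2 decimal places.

Modal class: 60 – <75 (highest frequency 37).
d₁ = 37 − 23 = 14, d₂ = 37 − 20 = 17
Mode ≈ 60 + (14/(14+17)) × 15 = 60 + 6.7742 = 66.7742

66.77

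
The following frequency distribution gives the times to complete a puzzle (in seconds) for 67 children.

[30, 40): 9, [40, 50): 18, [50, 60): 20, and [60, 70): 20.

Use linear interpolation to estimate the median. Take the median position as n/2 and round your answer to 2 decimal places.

53.25

Cumulative frequencies: 9, 27, 47, 67
n = 67; position = n/2 = 33.5.
This falls in the class [50, 60): L = 50, F = 27, f = 20, h = 10.
Median ≈ 50 + ((33.5 − 27) / 20) × 10 = 53.2500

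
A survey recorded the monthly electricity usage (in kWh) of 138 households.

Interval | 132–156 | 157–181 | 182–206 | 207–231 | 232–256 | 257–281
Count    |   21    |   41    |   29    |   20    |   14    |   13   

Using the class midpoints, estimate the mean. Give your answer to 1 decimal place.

Midpoints: 144, 169, 194, 219, 244, 269
Σfm = 21×144 + 41×169 + 29×194 + 20×219 + 14×244 + 13×269 = 26872
n = Σf = 138
Mean = 26872 / 138 = 194.7246

194.7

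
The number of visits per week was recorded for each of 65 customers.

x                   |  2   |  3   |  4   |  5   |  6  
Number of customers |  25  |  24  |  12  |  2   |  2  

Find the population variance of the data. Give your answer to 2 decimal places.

0.97

Values: 2, 3, 4, 5, 6
n = 65, Σfx = 192, mean = 2.9538
Σfx² = 630
Σf(x − x̄)² = Σfx² − (Σfx)²/n = 630 − 192²/65 = 62.8615
Population variance = 62.8615 / 65 = 0.9671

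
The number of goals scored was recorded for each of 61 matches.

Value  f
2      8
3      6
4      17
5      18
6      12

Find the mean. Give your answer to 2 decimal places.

Values: 2, 3, 4, 5, 6
Σfx = 8×2 + 6×3 + 17×4 + 18×5 + 12×6 = 264
n = Σf = 61
Mean = 264 / 61 = 4.3279

4.33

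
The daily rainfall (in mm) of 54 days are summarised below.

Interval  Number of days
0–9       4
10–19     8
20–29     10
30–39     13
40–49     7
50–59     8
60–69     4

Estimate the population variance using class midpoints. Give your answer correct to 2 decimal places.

Midpoints: 4.5, 14.5, 24.5, 34.5, 44.5, 54.5, 64.5
n = 54, Σfm = 1833, mean = 33.9444
Σfm² = 77503.5
Σf(m − x̄)² = Σfm² − (Σfm)²/n = 77503.5 − 1833²/54 = 15283.3333
Population variance = 15283.3333 / 54 = 283.0247

283.02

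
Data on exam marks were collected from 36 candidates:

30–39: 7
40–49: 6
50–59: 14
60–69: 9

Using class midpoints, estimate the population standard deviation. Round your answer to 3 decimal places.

Midpoints: 34.5, 44.5, 54.5, 64.5
n = 36, Σfm = 1852, mean = 51.4444
Σfm² = 99239
Σf(m − x̄)² = Σfm² − (Σfm)²/n = 99239 − 1852²/36 = 3963.8889
Population variance = 3963.8889 / 36 = 110.1080
Standard deviation = √110.1080 = 10.4932

10.493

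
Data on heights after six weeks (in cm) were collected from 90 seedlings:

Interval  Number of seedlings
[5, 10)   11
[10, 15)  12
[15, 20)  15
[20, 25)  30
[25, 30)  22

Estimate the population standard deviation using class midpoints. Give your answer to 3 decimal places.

Midpoints: 7.5, 12.5, 17.5, 22.5, 27.5
n = 90, Σfm = 1775, mean = 19.7222
Σfm² = 38912.5
Σf(m − x̄)² = Σfm² − (Σfm)²/n = 38912.5 − 1775²/90 = 3905.5556
Population variance = 3905.5556 / 90 = 43.3951
Standard deviation = √43.3951 = 6.5875

6.587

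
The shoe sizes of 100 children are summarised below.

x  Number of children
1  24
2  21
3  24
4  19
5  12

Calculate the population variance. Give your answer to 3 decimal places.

1.772

Values: 1, 2, 3, 4, 5
n = 100, Σfx = 274, mean = 2.7400
Σfx² = 928
Σf(x − x̄)² = Σfx² − (Σfx)²/n = 928 − 274²/100 = 177.2400
Population variance = 177.2400 / 100 = 1.7724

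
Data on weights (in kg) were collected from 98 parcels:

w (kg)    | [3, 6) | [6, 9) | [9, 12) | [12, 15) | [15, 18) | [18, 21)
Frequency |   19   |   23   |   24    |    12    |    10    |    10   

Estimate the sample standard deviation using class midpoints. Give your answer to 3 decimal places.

Midpoints: 4.5, 7.5, 10.5, 13.5, 16.5, 19.5
n = 98, Σfm = 1032, mean = 10.5306
Σfm² = 13036.5
Σf(m − x̄)² = Σfm² − (Σfm)²/n = 13036.5 − 1032²/98 = 2168.9082
Sample variance = 2168.9082 / 97 = 22.3599
Standard deviation = √22.3599 = 4.7286

4.729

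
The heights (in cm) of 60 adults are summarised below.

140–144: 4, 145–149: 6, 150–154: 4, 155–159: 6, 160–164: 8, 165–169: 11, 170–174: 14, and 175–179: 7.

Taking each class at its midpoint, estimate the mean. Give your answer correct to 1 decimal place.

163.0

Midpoints: 142, 147, 152, 157, 162, 167, 172, 177
Σfm = 4×142 + 6×147 + 4×152 + 6×157 + 8×162 + 11×167 + 14×172 + 7×177 = 9780
n = Σf = 60
Mean = 9780 / 60 = 163.0000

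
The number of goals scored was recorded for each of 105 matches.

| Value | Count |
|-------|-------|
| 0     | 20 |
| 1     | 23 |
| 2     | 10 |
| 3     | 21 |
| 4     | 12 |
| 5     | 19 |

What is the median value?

Cumulative frequencies: 20, 43, 53, 74, 86, 105
n = 105, so the median is the value in position (n+1)/2 = 53.
Position 53 falls at value 2.

2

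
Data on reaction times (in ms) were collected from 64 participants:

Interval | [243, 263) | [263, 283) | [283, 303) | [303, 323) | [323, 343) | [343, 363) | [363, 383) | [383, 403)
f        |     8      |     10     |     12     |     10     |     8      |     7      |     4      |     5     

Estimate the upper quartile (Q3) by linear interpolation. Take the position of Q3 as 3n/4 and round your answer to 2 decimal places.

Cumulative frequencies: 8, 18, 30, 40, 48, 55, 59, 64
n = 64; position = 3n/4 = 48.
This falls in the class [323, 343): L = 323, F = 40, f = 8, h = 20.
Upper quartile ≈ 323 + ((48 − 40) / 8) × 20 = 343.0000

343.00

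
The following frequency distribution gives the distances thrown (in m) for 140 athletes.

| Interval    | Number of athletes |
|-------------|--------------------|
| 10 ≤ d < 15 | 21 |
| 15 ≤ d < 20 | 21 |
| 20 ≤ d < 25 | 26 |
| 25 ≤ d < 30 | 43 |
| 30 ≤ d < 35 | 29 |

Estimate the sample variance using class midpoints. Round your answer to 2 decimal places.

45.63

Midpoints: 12.5, 17.5, 22.5, 27.5, 32.5
n = 140, Σfm = 3340, mean = 23.8571
Σfm² = 86025
Σf(m − x̄)² = Σfm² − (Σfm)²/n = 86025 − 3340²/140 = 6342.1429
Sample variance = 6342.1429 / 139 = 45.6269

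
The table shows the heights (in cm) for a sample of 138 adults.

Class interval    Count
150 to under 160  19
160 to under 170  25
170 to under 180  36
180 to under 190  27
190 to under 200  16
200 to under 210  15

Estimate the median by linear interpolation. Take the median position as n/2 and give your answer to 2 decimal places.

176.94

Cumulative frequencies: 19, 44, 80, 107, 123, 138
n = 138; position = n/2 = 69.
This falls in the class 170 to under 180: L = 170, F = 44, f = 36, h = 10.
Median ≈ 170 + ((69 − 44) / 36) × 10 = 176.9444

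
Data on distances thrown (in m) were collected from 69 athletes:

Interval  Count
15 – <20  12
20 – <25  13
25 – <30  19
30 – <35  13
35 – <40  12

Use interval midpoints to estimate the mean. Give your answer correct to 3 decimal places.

27.500

Midpoints: 17.5, 22.5, 27.5, 32.5, 37.5
Σfm = 12×17.5 + 13×22.5 + 19×27.5 + 13×32.5 + 12×37.5 = 1897.5
n = Σf = 69
Mean = 1897.5 / 69 = 27.5000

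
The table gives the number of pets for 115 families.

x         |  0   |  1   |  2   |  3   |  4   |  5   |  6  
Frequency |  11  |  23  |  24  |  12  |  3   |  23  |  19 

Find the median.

2

Cumulative frequencies: 11, 34, 58, 70, 73, 96, 115
n = 115, so the median is the value in position (n+1)/2 = 58.
Position 58 falls at value 2.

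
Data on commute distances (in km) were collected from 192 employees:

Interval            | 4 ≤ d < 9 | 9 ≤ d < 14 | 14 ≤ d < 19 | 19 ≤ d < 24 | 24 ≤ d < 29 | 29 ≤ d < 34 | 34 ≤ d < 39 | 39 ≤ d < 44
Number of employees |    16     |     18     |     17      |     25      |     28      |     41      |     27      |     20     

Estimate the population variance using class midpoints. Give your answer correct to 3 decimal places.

109.047

Midpoints: 6.5, 11.5, 16.5, 21.5, 26.5, 31.5, 36.5, 41.5
n = 192, Σfm = 4978, mean = 25.9271
Σfm² = 150002
Σf(m − x̄)² = Σfm² − (Σfm)²/n = 150002 − 4978²/192 = 20936.9792
Population variance = 20936.9792 / 192 = 109.0468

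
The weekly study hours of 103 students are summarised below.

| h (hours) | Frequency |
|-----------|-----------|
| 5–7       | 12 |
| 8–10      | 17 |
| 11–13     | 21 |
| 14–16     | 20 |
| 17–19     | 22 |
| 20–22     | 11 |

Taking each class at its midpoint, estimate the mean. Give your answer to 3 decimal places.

Midpoints: 6, 9, 12, 15, 18, 21
Σfm = 12×6 + 17×9 + 21×12 + 20×15 + 22×18 + 11×21 = 1404
n = Σf = 103
Mean = 1404 / 103 = 13.6311

13.631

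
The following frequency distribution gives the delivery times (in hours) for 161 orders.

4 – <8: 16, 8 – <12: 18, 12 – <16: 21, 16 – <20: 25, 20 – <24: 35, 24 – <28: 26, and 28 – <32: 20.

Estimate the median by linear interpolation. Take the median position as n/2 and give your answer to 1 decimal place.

20.1

Cumulative frequencies: 16, 34, 55, 80, 115, 141, 161
n = 161; position = n/2 = 80.5.
This falls in the class 20 – <24: L = 20, F = 80, f = 35, h = 4.
Median ≈ 20 + ((80.5 − 80) / 35) × 4 = 20.0571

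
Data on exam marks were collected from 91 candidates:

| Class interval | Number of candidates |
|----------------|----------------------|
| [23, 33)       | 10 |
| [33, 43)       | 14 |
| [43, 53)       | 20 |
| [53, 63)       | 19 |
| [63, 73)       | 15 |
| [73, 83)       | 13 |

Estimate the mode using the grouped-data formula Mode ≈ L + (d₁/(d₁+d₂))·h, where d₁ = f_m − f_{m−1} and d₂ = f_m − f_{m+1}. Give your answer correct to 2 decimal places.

Modal class: [43, 53) (highest frequency 20).
d₁ = 20 − 14 = 6, d₂ = 20 − 19 = 1
Mode ≈ 43 + (6/(6+1)) × 10 = 43 + 8.5714 = 51.5714

51.57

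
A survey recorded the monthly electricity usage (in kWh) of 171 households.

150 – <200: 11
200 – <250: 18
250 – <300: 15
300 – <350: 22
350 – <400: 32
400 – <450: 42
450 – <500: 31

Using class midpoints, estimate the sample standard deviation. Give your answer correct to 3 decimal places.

Midpoints: 175, 225, 275, 325, 375, 425, 475
n = 171, Σfm = 61825, mean = 361.5497
Σfm² = 23786875
Σf(m − x̄)² = Σfm² − (Σfm)²/n = 23786875 − 61825²/171 = 1434064.3275
Sample variance = 1434064.3275 / 170 = 8435.6725
Standard deviation = √8435.6725 = 91.8459

91.846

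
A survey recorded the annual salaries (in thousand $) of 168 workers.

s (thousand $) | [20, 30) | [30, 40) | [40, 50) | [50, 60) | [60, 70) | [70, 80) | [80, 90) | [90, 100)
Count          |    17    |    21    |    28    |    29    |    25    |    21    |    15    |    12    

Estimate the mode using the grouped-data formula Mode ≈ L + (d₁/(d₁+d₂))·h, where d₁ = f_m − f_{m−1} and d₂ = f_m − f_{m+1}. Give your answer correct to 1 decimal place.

Modal class: [50, 60) (highest frequency 29).
d₁ = 29 − 28 = 1, d₂ = 29 − 25 = 4
Mode ≈ 50 + (1/(1+4)) × 10 = 50 + 2.0000 = 52.0000

52.0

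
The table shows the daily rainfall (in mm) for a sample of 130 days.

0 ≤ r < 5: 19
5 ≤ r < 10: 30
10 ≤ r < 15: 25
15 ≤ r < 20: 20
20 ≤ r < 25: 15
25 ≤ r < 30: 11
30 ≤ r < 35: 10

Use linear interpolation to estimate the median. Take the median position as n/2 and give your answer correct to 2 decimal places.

13.20

Cumulative frequencies: 19, 49, 74, 94, 109, 120, 130
n = 130; position = n/2 = 65.
This falls in the class 10 ≤ r < 15: L = 10, F = 49, f = 25, h = 5.
Median ≈ 10 + ((65 − 49) / 25) × 5 = 13.2000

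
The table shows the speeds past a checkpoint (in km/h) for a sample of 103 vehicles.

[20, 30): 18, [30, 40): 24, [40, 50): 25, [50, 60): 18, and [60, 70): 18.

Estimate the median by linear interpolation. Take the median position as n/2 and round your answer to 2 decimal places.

Cumulative frequencies: 18, 42, 67, 85, 103
n = 103; position = n/2 = 51.5.
This falls in the class [40, 50): L = 40, F = 42, f = 25, h = 10.
Median ≈ 40 + ((51.5 − 42) / 25) × 10 = 43.8000

43.80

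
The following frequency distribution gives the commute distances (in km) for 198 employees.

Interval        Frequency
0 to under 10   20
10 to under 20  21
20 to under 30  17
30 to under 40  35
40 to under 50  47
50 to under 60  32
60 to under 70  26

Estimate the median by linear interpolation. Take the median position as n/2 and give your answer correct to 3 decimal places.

Cumulative frequencies: 20, 41, 58, 93, 140, 172, 198
n = 198; position = n/2 = 99.
This falls in the class 40 to under 50: L = 40, F = 93, f = 47, h = 10.
Median ≈ 40 + ((99 − 93) / 47) × 10 = 41.2766

41.277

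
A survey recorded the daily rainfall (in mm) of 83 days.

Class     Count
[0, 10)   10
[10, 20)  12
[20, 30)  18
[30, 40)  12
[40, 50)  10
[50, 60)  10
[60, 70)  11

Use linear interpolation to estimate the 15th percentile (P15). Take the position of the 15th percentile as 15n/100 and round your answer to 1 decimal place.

Cumulative frequencies: 10, 22, 40, 52, 62, 72, 83
n = 83; position = 15n/100 = 12.45.
This falls in the class [10, 20): L = 10, F = 10, f = 12, h = 10.
15th percentile ≈ 10 + ((12.45 − 10) / 12) × 10 = 12.0417

12.0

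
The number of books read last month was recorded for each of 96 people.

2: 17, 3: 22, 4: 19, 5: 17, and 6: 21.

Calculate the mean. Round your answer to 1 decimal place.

Values: 2, 3, 4, 5, 6
Σfx = 17×2 + 22×3 + 19×4 + 17×5 + 21×6 = 387
n = Σf = 96
Mean = 387 / 96 = 4.0312

4.0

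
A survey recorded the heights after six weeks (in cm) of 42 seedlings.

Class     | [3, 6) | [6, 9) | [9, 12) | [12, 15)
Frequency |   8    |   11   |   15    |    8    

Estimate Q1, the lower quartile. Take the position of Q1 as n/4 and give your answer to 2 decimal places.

Cumulative frequencies: 8, 19, 34, 42
n = 42; position = n/4 = 10.5.
This falls in the class [6, 9): L = 6, F = 8, f = 11, h = 3.
Lower quartile ≈ 6 + ((10.5 − 8) / 11) × 3 = 6.6818

6.68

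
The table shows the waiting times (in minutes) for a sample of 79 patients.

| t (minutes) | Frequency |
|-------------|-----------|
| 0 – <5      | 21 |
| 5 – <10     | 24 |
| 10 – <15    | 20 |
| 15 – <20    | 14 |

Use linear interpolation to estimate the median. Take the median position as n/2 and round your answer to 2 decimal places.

8.85

Cumulative frequencies: 21, 45, 65, 79
n = 79; position = n/2 = 39.5.
This falls in the class 5 – <10: L = 5, F = 21, f = 24, h = 5.
Median ≈ 5 + ((39.5 − 21) / 24) × 5 = 8.8542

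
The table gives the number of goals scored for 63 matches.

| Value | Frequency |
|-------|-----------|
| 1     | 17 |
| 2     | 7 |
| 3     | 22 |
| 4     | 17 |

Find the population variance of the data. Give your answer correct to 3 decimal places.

Values: 1, 2, 3, 4
n = 63, Σfx = 165, mean = 2.6190
Σfx² = 515
Σf(x − x̄)² = Σfx² − (Σfx)²/n = 515 − 165²/63 = 82.8571
Population variance = 82.8571 / 63 = 1.3152

1.315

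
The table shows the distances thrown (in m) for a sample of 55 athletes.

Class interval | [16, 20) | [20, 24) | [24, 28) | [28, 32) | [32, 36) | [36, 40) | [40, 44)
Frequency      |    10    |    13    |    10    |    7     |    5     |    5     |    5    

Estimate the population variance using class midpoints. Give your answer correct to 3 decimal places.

57.727

Midpoints: 18, 22, 26, 30, 34, 38, 42
n = 55, Σfm = 1506, mean = 27.3818
Σfm² = 44412
Σf(m − x̄)² = Σfm² − (Σfm)²/n = 44412 − 1506²/55 = 3174.9818
Population variance = 3174.9818 / 55 = 57.7269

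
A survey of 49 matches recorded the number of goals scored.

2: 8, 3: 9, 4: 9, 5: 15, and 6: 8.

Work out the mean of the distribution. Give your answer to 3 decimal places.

Values: 2, 3, 4, 5, 6
Σfx = 8×2 + 9×3 + 9×4 + 15×5 + 8×6 = 202
n = Σf = 49
Mean = 202 / 49 = 4.1224

4.122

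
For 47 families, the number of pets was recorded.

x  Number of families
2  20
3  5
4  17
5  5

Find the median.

Cumulative frequencies: 20, 25, 42, 47
n = 47, so the median is the value in position (n+1)/2 = 24.
Position 24 falls at value 3.

3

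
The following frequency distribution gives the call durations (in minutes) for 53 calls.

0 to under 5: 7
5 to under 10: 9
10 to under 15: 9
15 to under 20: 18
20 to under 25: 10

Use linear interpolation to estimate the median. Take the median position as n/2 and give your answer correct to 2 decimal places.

Cumulative frequencies: 7, 16, 25, 43, 53
n = 53; position = n/2 = 26.5.
This falls in the class 15 to under 20: L = 15, F = 25, f = 18, h = 5.
Median ≈ 15 + ((26.5 − 25) / 18) × 5 = 15.4167

15.42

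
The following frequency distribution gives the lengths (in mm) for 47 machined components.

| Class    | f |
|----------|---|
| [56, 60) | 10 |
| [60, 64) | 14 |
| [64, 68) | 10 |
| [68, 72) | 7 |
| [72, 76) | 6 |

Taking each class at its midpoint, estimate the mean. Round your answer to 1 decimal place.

Midpoints: 58, 62, 66, 70, 74
Σfm = 10×58 + 14×62 + 10×66 + 7×70 + 6×74 = 3042
n = Σf = 47
Mean = 3042 / 47 = 64.7234

64.7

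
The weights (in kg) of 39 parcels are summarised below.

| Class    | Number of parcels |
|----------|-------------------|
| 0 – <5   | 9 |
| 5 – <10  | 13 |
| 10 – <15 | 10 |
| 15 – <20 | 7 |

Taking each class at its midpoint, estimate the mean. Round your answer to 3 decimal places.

9.423

Midpoints: 2.5, 7.5, 12.5, 17.5
Σfm = 9×2.5 + 13×7.5 + 10×12.5 + 7×17.5 = 367.5
n = Σf = 39
Mean = 367.5 / 39 = 9.4231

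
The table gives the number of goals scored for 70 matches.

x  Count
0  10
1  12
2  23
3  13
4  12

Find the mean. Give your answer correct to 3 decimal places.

Values: 0, 1, 2, 3, 4
Σfx = 10×0 + 12×1 + 23×2 + 13×3 + 12×4 = 145
n = Σf = 70
Mean = 145 / 70 = 2.0714

2.071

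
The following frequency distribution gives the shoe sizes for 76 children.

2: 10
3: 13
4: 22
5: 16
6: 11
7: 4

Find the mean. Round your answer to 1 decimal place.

4.2

Values: 2, 3, 4, 5, 6, 7
Σfx = 10×2 + 13×3 + 22×4 + 16×5 + 11×6 + 4×7 = 321
n = Σf = 76
Mean = 321 / 76 = 4.2237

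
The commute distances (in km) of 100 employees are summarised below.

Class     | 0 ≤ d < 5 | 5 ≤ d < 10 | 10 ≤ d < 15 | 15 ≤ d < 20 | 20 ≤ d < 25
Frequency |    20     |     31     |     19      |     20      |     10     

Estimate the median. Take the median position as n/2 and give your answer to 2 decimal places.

9.84

Cumulative frequencies: 20, 51, 70, 90, 100
n = 100; position = n/2 = 50.
This falls in the class 5 ≤ d < 10: L = 5, F = 20, f = 31, h = 5.
Median ≈ 5 + ((50 − 20) / 31) × 5 = 9.8387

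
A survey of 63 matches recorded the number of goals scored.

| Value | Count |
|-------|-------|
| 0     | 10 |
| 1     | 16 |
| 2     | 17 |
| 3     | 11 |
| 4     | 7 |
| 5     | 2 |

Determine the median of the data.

2

Cumulative frequencies: 10, 26, 43, 54, 61, 63
n = 63, so the median is the value in position (n+1)/2 = 32.
Position 32 falls at value 2.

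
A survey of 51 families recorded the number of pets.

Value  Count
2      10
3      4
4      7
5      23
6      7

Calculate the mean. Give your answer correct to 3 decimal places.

Values: 2, 3, 4, 5, 6
Σfx = 10×2 + 4×3 + 7×4 + 23×5 + 7×6 = 217
n = Σf = 51
Mean = 217 / 51 = 4.2549

4.255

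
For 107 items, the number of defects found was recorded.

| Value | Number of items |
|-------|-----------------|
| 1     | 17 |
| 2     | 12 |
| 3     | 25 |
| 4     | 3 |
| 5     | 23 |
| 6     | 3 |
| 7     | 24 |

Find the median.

3

Cumulative frequencies: 17, 29, 54, 57, 80, 83, 107
n = 107, so the median is the value in position (n+1)/2 = 54.
Position 54 falls at value 3.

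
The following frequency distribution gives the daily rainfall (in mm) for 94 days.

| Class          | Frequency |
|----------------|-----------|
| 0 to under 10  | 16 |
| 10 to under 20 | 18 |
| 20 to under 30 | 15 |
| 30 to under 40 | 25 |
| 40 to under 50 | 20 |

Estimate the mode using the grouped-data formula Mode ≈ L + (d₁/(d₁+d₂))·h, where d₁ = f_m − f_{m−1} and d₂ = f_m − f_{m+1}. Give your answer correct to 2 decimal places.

36.67

Modal class: 30 to under 40 (highest frequency 25).
d₁ = 25 − 15 = 10, d₂ = 25 − 20 = 5
Mode ≈ 30 + (10/(10+5)) × 10 = 30 + 6.6667 = 36.6667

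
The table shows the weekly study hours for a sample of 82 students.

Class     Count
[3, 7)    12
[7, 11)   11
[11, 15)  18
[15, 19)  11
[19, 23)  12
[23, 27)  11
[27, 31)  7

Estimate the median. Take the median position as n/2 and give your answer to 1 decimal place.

Cumulative frequencies: 12, 23, 41, 52, 64, 75, 82
n = 82; position = n/2 = 41.
This falls in the class [11, 15): L = 11, F = 23, f = 18, h = 4.
Median ≈ 11 + ((41 − 23) / 18) × 4 = 15.0000

15.0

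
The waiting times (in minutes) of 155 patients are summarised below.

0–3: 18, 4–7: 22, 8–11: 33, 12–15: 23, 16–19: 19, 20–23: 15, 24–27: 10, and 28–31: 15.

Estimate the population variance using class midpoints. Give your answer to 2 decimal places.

Midpoints: 1.5, 5.5, 9.5, 13.5, 17.5, 21.5, 25.5, 29.5
n = 155, Σfm = 2124.5, mean = 13.7065
Σfm² = 40184.75
Σf(m − x̄)² = Σfm² − (Σfm)²/n = 40184.75 − 2124.5²/155 = 11065.3935
Population variance = 11065.3935 / 155 = 71.3896

71.39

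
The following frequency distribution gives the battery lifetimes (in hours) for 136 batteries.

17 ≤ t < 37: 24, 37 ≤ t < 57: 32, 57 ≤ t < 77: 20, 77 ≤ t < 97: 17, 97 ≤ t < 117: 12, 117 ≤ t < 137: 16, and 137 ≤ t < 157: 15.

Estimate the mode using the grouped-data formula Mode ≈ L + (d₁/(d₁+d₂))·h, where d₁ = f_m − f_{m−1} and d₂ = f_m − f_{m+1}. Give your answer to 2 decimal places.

Modal class: 37 ≤ t < 57 (highest frequency 32).
d₁ = 32 − 24 = 8, d₂ = 32 − 20 = 12
Mode ≈ 37 + (8/(8+12)) × 20 = 37 + 8.0000 = 45.0000

45.00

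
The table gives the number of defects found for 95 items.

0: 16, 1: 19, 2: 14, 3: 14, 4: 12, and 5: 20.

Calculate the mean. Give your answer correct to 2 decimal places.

2.49

Values: 0, 1, 2, 3, 4, 5
Σfx = 16×0 + 19×1 + 14×2 + 14×3 + 12×4 + 20×5 = 237
n = Σf = 95
Mean = 237 / 95 = 2.4947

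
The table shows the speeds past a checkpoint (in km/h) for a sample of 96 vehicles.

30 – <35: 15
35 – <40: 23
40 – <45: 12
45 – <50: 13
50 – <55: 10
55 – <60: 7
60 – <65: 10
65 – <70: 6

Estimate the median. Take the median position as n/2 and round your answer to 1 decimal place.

44.2

Cumulative frequencies: 15, 38, 50, 63, 73, 80, 90, 96
n = 96; position = n/2 = 48.
This falls in the class 40 – <45: L = 40, F = 38, f = 12, h = 5.
Median ≈ 40 + ((48 − 38) / 12) × 5 = 44.1667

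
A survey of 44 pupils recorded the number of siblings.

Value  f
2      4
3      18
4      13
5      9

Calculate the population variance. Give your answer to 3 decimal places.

0.828

Values: 2, 3, 4, 5
n = 44, Σfx = 159, mean = 3.6136
Σfx² = 611
Σf(x − x̄)² = Σfx² − (Σfx)²/n = 611 − 159²/44 = 36.4318
Population variance = 36.4318 / 44 = 0.8280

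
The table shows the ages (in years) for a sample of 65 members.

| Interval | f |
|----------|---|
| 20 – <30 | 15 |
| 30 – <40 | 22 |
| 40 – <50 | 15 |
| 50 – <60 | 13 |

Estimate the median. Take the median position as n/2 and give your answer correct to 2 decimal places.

37.95

Cumulative frequencies: 15, 37, 52, 65
n = 65; position = n/2 = 32.5.
This falls in the class 30 – <40: L = 30, F = 15, f = 22, h = 10.
Median ≈ 30 + ((32.5 − 15) / 22) × 10 = 37.9545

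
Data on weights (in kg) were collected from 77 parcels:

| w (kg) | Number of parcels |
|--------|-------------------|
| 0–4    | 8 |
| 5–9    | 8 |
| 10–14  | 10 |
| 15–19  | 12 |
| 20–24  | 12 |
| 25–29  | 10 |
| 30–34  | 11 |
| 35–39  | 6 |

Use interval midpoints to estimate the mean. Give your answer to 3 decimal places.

Midpoints: 2, 7, 12, 17, 22, 27, 32, 37
Σfm = 8×2 + 8×7 + 10×12 + 12×17 + 12×22 + 10×27 + 11×32 + 6×37 = 1504
n = Σf = 77
Mean = 1504 / 77 = 19.5325

19.532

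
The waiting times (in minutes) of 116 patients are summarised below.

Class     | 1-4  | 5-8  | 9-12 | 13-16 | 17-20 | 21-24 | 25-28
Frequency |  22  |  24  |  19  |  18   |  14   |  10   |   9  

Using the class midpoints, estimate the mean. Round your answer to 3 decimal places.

Midpoints: 2.5, 6.5, 10.5, 14.5, 18.5, 22.5, 26.5
Σfm = 22×2.5 + 24×6.5 + 19×10.5 + 18×14.5 + 14×18.5 + 10×22.5 + 9×26.5 = 1394
n = Σf = 116
Mean = 1394 / 116 = 12.0172

12.017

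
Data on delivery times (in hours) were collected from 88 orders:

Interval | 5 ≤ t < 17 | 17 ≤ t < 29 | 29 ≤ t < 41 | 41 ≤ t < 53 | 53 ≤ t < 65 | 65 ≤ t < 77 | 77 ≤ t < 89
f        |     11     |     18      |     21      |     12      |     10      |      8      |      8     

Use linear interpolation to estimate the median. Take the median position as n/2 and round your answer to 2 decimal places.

Cumulative frequencies: 11, 29, 50, 62, 72, 80, 88
n = 88; position = n/2 = 44.
This falls in the class 29 ≤ t < 41: L = 29, F = 29, f = 21, h = 12.
Median ≈ 29 + ((44 − 29) / 21) × 12 = 37.5714

37.57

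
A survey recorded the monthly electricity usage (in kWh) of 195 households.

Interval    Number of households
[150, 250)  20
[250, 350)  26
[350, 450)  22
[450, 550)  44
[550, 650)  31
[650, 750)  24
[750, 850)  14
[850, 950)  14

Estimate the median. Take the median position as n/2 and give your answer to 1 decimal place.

517.0

Cumulative frequencies: 20, 46, 68, 112, 143, 167, 181, 195
n = 195; position = n/2 = 97.5.
This falls in the class [450, 550): L = 450, F = 68, f = 44, h = 100.
Median ≈ 450 + ((97.5 − 68) / 44) × 100 = 517.0455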